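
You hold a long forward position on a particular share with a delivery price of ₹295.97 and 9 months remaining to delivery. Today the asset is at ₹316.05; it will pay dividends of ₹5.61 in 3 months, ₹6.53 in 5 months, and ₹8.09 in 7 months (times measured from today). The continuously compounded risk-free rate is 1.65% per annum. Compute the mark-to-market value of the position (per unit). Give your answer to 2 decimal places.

PV(remaining dividends) I = 5.61·e^(−0.0165·3/12) + 6.53·e^(−0.0165·5/12) + 8.09·e^(−0.0165·7/12) = 20.0847
Current forward F = (S − I)·e^(rT) = (316.05 − 20.0847)·e^(0.0165·9/12) = 295.9653 × 1.012452 = 299.6507
Value (long) = (F − K)·e^(−rT) = (299.6507 − 295.97) × 0.987701 = 3.6354
Value = ₹3.64

₹3.64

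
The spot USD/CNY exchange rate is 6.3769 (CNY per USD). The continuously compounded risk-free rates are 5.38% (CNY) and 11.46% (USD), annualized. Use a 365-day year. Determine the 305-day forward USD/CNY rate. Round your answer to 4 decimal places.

F = S·e^((r_CNY − r_USD)T) = 6.3769 · e^((0.0538 − 0.1146) × 305/365)
= 6.3769 · e^-0.050805 = 6.3769 × 0.950464
F = 6.0610 CNY per USD

6.0610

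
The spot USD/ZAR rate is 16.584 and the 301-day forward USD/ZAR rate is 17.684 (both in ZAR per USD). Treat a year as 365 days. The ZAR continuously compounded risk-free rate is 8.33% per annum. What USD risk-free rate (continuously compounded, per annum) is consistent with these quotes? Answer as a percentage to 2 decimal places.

F = S·e^((r_ZAR − r_USD)T) ⇒ r_USD = r_ZAR − ln(F/S)/T
ln(17.684/16.584) = 0.064222; /(301/365) = 0.077877
r_USD = 0.0833 − 0.077877 = 0.005423
r_USD = 0.54%

0.54%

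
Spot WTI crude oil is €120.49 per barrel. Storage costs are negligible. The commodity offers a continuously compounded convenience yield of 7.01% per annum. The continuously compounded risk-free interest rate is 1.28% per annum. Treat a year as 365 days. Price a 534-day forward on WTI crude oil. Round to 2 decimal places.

Net carry = r + u − y = 0.0128 + 0.0000 − 0.0701 = -0.0573
F = S·e^((r+u−y)T) = 120.49 · e^(-0.0573 × 534/365) = 120.49 · e^-0.083831
= 120.49 × 0.919587 = €110.80 per barrel

€110.80 per barrel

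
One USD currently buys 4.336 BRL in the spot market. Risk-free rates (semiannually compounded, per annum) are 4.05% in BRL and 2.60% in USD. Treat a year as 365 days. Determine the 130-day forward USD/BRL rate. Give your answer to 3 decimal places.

By covered interest parity, F = S · (1+r_BRL/2)^(2T) / (1+r_USD/2)^(2T)
= 4.336 × 1.014383 / 1.009243 = 4.336 × 1.005093
F = 4.358 BRL per USD

4.358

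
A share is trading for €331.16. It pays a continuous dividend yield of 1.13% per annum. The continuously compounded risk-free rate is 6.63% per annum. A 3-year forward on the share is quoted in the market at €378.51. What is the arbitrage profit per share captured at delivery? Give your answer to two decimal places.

Fair forward: F* = S·e^(carry·T), with carry = (r − q) = 0.0663 − 0.0113 = 0.0550
F* = 331.16 · e^(0.0550 × 3) = 331.16 · e^0.165000 = 331.16 × 1.179393 = €390.5678
Market €378.51 < fair €390.5678: forward underpriced → reverse cash-and-carry (short spot, go long the forward).
At maturity, profit = |F_mkt − F*| = |378.51 − 390.5678| = €12.06 per share

€12.06 per share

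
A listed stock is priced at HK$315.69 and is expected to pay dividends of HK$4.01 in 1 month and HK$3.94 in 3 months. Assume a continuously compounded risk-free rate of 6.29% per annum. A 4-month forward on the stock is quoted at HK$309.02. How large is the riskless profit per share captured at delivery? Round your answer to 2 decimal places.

PV(dividends) I = 4.01·e^(−0.0629·1/12) + 3.94·e^(−0.0629·3/12) = 7.8676
Fair forward F* = (S − I)·e^(rT) = (315.69 − 7.8676)·e^0.020967 = 307.8224 × 1.021188 = 314.3445
Market HK$309.02 < fair 314.3445: forward underpriced → reverse cash-and-carry (short the stock, invest proceeds at r, pay the dividends, go long the forward).
Profit at T = |F_mkt − F*| = |309.02 − 314.3445| = HK$5.32 per share

HK$5.32 per share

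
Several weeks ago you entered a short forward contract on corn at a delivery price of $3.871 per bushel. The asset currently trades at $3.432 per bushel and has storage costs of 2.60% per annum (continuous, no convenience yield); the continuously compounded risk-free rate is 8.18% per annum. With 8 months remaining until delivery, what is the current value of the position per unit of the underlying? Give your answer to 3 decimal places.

$0.174 per bushel

Current fair forward for the remaining 8 months: F = S·e^((r + u)·T), (r + u) = 0.0818 + 0.0260 = 0.1078
F = 3.432 · e^(0.1078 × 8/12) = 3.432 × 1.074512 = 3.6877
Value of long forward = (F − K)·e^(−rT) = (3.6877 − 3.871) · e^(−0.0818·8/12)
= -0.1833 × 0.946927 = -0.174
Short position value = −(long value) = $0.174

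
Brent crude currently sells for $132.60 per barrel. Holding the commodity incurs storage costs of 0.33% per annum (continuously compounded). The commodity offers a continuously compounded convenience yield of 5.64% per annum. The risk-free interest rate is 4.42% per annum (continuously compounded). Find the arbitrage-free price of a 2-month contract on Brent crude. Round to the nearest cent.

Net carry = r + u − y = 0.0442 + 0.0033 − 0.0564 = -0.0089
F = S·e^((r+u−y)T) = 132.60 · e^(-0.0089 × 2/12) = 132.60 · e^-0.001483
= 132.60 × 0.998518 = $132.40 per barrel

$132.40 per barrel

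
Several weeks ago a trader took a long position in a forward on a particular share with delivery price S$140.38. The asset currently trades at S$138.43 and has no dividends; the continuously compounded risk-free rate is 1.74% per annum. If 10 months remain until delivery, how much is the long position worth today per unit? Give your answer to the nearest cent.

S$0.07

Current fair forward for the remaining 10 months: F = S·e^(r·T), r = 0.0174
F = 138.43 · e^(0.0174 × 10/12) = 138.43 × 1.014606 = 140.4519
Value of long forward = (F − K)·e^(−rT) = (140.4519 − 140.38) · e^(−0.0174·10/12)
= 0.0719 × 0.985605 = 0.07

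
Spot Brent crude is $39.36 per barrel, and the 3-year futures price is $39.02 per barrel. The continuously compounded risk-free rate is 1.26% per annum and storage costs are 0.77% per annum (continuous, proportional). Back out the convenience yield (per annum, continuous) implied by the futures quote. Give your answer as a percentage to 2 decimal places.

F = S·e^((r+u−y)T) ⇒ (r+u−y) = ln(F/S)/T
ln(39.02/39.36) = -0.008676; /T ⇒ -0.002892
y = r + u − ln(F/S)/T = 0.0126 + 0.0077 + 0.002892 = 0.023192
y = 2.32%

2.32%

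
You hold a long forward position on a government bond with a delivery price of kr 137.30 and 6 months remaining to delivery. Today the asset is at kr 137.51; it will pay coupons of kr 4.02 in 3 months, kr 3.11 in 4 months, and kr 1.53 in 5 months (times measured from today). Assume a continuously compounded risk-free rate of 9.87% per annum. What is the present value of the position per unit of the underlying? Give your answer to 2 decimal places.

PV(remaining coupons) I = 4.02·e^(−0.0987·3/12) + 3.11·e^(−0.0987·4/12) + 1.53·e^(−0.0987·5/12) = 8.3997
Current forward F = (S − I)·e^(rT) = (137.51 − 8.3997)·e^(0.0987·6/12) = 129.1103 × 1.050588 = 135.6417
Value (long) = (F − K)·e^(−rT) = (135.6417 − 137.30) × 0.951848 = -1.5784
Value = -kr 1.58

-kr 1.58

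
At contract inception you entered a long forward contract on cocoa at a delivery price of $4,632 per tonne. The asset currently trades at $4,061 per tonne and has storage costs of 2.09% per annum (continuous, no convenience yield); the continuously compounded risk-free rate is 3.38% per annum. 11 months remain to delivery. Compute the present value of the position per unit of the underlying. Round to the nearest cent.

-$351.13 per tonne

Current fair forward for the remaining 11 months: F = S·e^((r + u)·T), (r + u) = 0.0338 + 0.0209 = 0.0547
F = 4061 · e^(0.0547 × 11/12) = 4061 × 1.05142004 = 4269.8168
Value of long forward = (F − K)·e^(−rT) = (4269.8168 − 4632) · e^(−0.0338·11/12)
= -362.1832 × 0.96949173 = -351.13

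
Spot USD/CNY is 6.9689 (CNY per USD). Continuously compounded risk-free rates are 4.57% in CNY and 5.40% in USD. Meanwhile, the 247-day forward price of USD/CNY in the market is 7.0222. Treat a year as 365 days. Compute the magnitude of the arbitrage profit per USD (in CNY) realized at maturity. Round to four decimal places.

Fair forward: F* = S·e^(carry·T), with carry = (r_CNY − r_USD) = 0.0457 − 0.0540 = -0.0083
F* = 6.9689 · e^(-0.0083 × 247/365) = 6.9689 · e^-0.005617 = 6.9689 × 0.994399 = 6.9299
Market 7.0222 > fair 6.9299: forward overpriced → cash-and-carry (buy spot, short the forward).
At maturity, profit = |F_mkt − F*| = |7.0222 − 6.9299| = 0.0923 per USD (in CNY)

0.0923 per USD (in CNY)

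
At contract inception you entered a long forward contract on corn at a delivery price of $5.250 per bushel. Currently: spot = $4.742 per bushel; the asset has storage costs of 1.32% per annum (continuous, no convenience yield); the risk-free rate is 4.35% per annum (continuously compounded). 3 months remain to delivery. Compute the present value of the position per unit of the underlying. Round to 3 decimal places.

Current fair forward for the remaining 3 months: F = S·e^((r + u)·T), (r + u) = 0.0435 + 0.0132 = 0.0567
F = 4.742 · e^(0.0567 × 3/12) = 4.742 × 1.014276 = 4.8097
Value of long forward = (F − K)·e^(−rT) = (4.8097 − 5.250) · e^(−0.0435·3/12)
= -0.4403 × 0.989184 = -0.436

-$0.436 per bushel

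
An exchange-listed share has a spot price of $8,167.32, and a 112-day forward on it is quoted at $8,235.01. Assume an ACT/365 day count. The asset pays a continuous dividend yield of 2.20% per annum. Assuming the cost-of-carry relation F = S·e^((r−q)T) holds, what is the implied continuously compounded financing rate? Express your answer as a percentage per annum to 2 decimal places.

4.89%

From F = S·e^((r−q)T): (r − q) = ln(F/S)/T
ln(8235.01/8167.32) = ln(1.008288) = 0.008254
(r − q) = 0.008254 / (112/365) = 0.026899
r = ln(F/S)/T + q = 0.026899 + 0.0220 = 0.048899
r = 4.89%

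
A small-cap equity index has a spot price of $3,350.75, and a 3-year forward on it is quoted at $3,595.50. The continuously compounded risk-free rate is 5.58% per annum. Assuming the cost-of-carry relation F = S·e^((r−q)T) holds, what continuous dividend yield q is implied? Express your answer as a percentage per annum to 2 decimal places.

3.23%

From F = S·e^((r−q)T): (r − q) = ln(F/S)/T
ln(3595.50/3350.75) = ln(1.073043) = 0.070499
(r − q) = 0.070499 / (3) = 0.023500
q = r − ln(F/S)/T = 0.0558 − 0.023500 = 0.032300
q = 3.23%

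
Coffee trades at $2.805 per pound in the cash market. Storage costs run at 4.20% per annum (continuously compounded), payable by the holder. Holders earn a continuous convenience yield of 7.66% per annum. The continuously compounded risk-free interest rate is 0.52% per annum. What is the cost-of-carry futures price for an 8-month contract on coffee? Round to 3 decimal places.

Net carry = r + u − y = 0.0052 + 0.0420 − 0.0766 = -0.0294
F = S·e^((r+u−y)T) = 2.805 · e^(-0.0294 × 8/12) = 2.805 · e^-0.019600
= 2.805 × 0.980591 = $2.751 per pound

$2.751 per pound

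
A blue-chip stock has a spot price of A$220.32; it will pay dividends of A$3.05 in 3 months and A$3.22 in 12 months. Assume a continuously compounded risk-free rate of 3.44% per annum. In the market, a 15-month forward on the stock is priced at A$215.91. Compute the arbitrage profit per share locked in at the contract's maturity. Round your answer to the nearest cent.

PV(dividends) I = 3.05·e^(−0.0344·3/12) + 3.22·e^(−0.0344·12/12) = 6.1350
Fair forward F* = (S − I)·e^(rT) = (220.32 − 6.1350)·e^0.043000 = 214.1850 × 1.043938 = 223.5959
Market A$215.91 < fair 223.5959: forward underpriced → reverse cash-and-carry (short the stock, invest proceeds at r, pay the dividends, go long the forward).
Profit at T = |F_mkt − F*| = |215.91 − 223.5959| = A$7.69 per share

A$7.69 per share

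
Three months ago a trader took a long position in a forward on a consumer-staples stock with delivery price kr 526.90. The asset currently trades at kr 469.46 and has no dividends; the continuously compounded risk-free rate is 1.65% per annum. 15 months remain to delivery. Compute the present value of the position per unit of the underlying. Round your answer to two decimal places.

Current fair forward for the remaining 15 months: F = S·e^(r·T), r = 0.0165
F = 469.46 · e^(0.0165 × 15/12) = 469.46 × 1.020839 = 479.2431
Value of long forward = (F − K)·e^(−rT) = (479.2431 − 526.90) · e^(−0.0165·15/12)
= -47.6569 × 0.979586 = -46.68

-kr 46.68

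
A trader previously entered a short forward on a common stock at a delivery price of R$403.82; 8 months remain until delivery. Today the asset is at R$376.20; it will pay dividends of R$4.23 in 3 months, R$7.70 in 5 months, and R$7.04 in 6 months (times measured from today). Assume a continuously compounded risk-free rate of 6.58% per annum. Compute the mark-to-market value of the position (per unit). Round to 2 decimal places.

R$28.75

PV(remaining dividends) I = 4.23·e^(−0.0658·3/12) + 7.70·e^(−0.0658·5/12) + 7.04·e^(−0.0658·6/12) = 18.4649
Current forward F = (S − I)·e^(rT) = (376.20 − 18.4649)·e^(0.0658·8/12) = 357.7351 × 1.044843 = 373.7770
Value (long) = (F − K)·e^(−rT) = (373.7770 − 403.82) × 0.957082 = -28.7536
Short position value = −(long value) = R$28.75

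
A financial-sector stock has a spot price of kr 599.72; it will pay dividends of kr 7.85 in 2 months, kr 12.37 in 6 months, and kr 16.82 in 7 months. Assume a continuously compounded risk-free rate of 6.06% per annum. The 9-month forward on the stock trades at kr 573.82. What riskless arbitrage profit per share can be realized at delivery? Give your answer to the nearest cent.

PV(dividends) I = 7.85·e^(−0.0606·2/12) + 12.37·e^(−0.0606·6/12) + 16.82·e^(−0.0606·7/12) = 36.0077
Fair forward F* = (S − I)·e^(rT) = (599.72 − 36.0077)·e^0.045450 = 563.7123 × 1.046499 = 589.9244
Market kr 573.82 < fair 589.9244: forward underpriced → reverse cash-and-carry (short the stock, invest proceeds at r, pay the dividends, go long the forward).
Profit at T = |F_mkt − F*| = |573.82 − 589.9244| = kr 16.10 per share

kr 16.10 per share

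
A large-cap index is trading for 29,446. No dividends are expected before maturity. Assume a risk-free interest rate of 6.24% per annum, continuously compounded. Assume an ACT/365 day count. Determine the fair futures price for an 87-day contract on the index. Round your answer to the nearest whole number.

29,887

F = S·e^(rT) = 29446 · e^(0.0624 × 87/365)
= 29446 · e^0.014873 = 29446 × 1.014984
F = 29,887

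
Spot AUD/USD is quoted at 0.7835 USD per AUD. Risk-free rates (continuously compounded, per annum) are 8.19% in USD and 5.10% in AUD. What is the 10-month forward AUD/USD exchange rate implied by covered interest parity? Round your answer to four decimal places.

0.8039

F = S·e^((r_USD − r_AUD)T) = 0.7835 · e^((0.0819 − 0.0510) × 10/12)
= 0.7835 · e^0.025750 = 0.7835 × 1.026084
F = 0.8039 USD per AUD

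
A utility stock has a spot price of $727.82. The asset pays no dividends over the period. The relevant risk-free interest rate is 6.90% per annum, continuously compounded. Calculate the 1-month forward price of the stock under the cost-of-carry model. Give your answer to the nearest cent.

$732.02

F = S·e^(rT) = 727.82 · e^(0.0690 × 1/12)
= 727.82 · e^0.005750 = 727.82 × 1.005767
F = $732.02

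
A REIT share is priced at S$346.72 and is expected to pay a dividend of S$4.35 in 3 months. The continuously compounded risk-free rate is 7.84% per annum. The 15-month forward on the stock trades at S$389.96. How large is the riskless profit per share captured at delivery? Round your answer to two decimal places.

PV(dividends) I = 4.35·e^(−0.0784·3/12) = 4.2656
Fair forward F* = (S − I)·e^(rT) = (346.72 − 4.2656)·e^0.098000 = 342.4544 × 1.102963 = 377.7145
Market S$389.96 > fair 377.7145: forward overpriced → cash-and-carry (borrow at r, buy the stock and collect the dividends, short the forward).
Profit at T = |F_mkt − F*| = |389.96 − 377.7145| = S$12.25 per share

S$12.25 per share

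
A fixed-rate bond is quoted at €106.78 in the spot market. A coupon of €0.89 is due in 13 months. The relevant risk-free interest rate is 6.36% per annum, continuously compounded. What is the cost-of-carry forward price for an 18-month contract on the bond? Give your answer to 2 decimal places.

€116.55

PV(coupons) I = 0.89·e^(−0.0636·13/12)
I = 0.8307
F = (S − I)·e^(rT) = (106.78 − 0.8307) · e^(0.0636·18/12)
= 105.9493 · e^0.095400 = 105.9493 × 1.100099 = €116.55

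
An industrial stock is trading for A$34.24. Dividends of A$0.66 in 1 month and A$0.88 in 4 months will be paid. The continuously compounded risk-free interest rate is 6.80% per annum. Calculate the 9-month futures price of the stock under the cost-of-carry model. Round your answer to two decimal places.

A$34.44

PV(dividends) I = 0.66·e^(−0.0680·1/12) + 0.88·e^(−0.0680·4/12)
I = 0.6563 + 0.8603 = 1.5166
F = (S − I)·e^(rT) = (34.24 − 1.5166) · e^(0.0680·9/12)
= 32.7234 · e^0.051000 = 32.7234 × 1.052323 = A$34.44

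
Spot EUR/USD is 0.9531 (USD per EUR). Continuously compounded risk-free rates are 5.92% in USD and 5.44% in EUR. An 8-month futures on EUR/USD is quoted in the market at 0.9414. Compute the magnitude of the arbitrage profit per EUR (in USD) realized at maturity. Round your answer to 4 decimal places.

Fair futures: F* = S·e^(carry·T), with carry = (r_USD − r_EUR) = 0.0592 − 0.0544 = 0.0048
F* = 0.9531 · e^(0.0048 × 8/12) = 0.9531 · e^0.003200 = 0.9531 × 1.003205 = 0.9562
Market 0.9414 < fair 0.9562: forward underpriced → reverse cash-and-carry (short spot, go long the forward).
At maturity, profit = |F_mkt − F*| = |0.9414 − 0.9562| = 0.0148 per EUR (in USD)

0.0148 per EUR (in USD)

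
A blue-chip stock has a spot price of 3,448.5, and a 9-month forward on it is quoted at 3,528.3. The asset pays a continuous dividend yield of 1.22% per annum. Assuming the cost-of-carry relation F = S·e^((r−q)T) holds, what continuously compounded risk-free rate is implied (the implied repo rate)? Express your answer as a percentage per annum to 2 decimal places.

From F = S·e^((r−q)T): (r − q) = ln(F/S)/T
ln(3528.3/3448.5) = ln(1.023140) = 0.022876
(r − q) = 0.022876 / (9/12) = 0.030501
r = ln(F/S)/T + q = 0.030501 + 0.0122 = 0.042701
r = 4.27%

4.27%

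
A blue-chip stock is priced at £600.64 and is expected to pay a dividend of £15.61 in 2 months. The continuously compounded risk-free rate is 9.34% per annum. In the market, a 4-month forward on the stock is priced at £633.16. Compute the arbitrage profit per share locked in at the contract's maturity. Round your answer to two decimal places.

£29.38 per share

PV(dividends) I = 15.61·e^(−0.0934·2/12) = 15.3689
Fair forward F* = (S − I)·e^(rT) = (600.64 − 15.3689)·e^0.031133 = 585.2711 × 1.031623 = 603.7791
Market £633.16 > fair 603.7791: forward overpriced → cash-and-carry (borrow at r, buy the stock and collect the dividends, short the forward).
Profit at T = |F_mkt − F*| = |633.16 − 603.7791| = £29.38 per share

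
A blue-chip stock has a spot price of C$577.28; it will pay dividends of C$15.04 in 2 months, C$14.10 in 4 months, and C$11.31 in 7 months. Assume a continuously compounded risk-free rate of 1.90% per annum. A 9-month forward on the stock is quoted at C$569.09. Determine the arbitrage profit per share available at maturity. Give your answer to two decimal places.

C$24.29 per share

PV(dividends) I = 15.04·e^(−0.0190·2/12) + 14.10·e^(−0.0190·4/12) + 11.31·e^(−0.0190·7/12) = 40.1888
Fair forward F* = (S − I)·e^(rT) = (577.28 − 40.1888)·e^0.014250 = 537.0912 × 1.014352 = 544.7995
Market C$569.09 > fair 544.7995: forward overpriced → cash-and-carry (borrow at r, buy the stock and collect the dividends, short the forward).
Profit at T = |F_mkt − F*| = |569.09 − 544.7995| = C$24.29 per share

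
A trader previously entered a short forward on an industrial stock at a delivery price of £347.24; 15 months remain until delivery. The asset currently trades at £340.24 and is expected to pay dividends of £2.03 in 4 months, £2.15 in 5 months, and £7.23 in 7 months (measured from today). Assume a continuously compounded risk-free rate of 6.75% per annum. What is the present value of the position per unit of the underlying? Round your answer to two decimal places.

PV(remaining dividends) I = 2.03·e^(−0.0675·4/12) + 2.15·e^(−0.0675·5/12) + 7.23·e^(−0.0675·7/12) = 11.0261
Current forward F = (S − I)·e^(rT) = (340.24 − 11.0261)·e^(0.0675·15/12) = 329.2139 × 1.088037 = 358.1969
Value (long) = (F − K)·e^(−rT) = (358.1969 − 347.24) × 0.919087 = 10.0703
Short position value = −(long value) = -£10.07

-£10.07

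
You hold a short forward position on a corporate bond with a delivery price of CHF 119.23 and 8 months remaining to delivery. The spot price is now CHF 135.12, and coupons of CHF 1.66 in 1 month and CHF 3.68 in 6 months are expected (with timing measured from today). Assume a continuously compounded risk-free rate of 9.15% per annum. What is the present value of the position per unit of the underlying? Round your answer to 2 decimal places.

-CHF 17.78

PV(remaining coupons) I = 1.66·e^(−0.0915·1/12) + 3.68·e^(−0.0915·6/12) = 5.1628
Current forward F = (S − I)·e^(rT) = (135.12 − 5.1628)·e^(0.0915·8/12) = 129.9572 × 1.062899 = 138.1314
Value (long) = (F − K)·e^(−rT) = (138.1314 − 119.23) × 0.940823 = 17.7829
Short position value = −(long value) = -CHF 17.78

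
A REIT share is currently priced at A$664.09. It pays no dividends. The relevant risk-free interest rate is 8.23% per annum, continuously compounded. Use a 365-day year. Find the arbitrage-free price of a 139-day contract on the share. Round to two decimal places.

A$685.23

F = S·e^(rT) = 664.09 · e^(0.0823 × 139/365)
= 664.09 · e^0.031342 = 664.09 × 1.031838
F = A$685.23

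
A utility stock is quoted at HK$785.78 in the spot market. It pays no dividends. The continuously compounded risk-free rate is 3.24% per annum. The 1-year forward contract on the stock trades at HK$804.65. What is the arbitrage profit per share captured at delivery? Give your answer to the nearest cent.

HK$7.01 per share

Fair forward: F* = S·e^(carry·T), with carry = r = 0.0324
F* = 785.78 · e^(0.0324 × 1) = 785.78 · e^0.032400 = 785.78 × 1.032931 = HK$811.6565
Market HK$804.65 < fair HK$811.6565: forward underpriced → reverse cash-and-carry (short spot, go long the forward).
At maturity, profit = |F_mkt − F*| = |804.65 − 811.6565| = HK$7.01 per share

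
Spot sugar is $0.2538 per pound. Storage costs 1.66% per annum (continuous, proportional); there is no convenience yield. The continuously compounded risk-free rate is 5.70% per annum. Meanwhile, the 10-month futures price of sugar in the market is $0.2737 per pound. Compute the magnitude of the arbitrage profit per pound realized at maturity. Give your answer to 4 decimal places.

$0.0038 per pound

Fair futures: F* = S·e^(carry·T), with carry = (r + u) = 0.0570 + 0.0166 = 0.0736
F* = 0.2538 · e^(0.0736 × 10/12) = 0.2538 · e^0.061333 = 0.2538 × 1.063253 = $0.2699
Market $0.2737 > fair $0.2699: forward overpriced → cash-and-carry (buy spot, short the forward).
At maturity, profit = |F_mkt − F*| = |0.2737 − 0.2699| = $0.0038 per pound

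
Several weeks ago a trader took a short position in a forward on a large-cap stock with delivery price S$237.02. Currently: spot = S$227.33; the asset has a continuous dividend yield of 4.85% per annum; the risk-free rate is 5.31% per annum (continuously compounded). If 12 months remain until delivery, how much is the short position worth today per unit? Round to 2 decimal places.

Current fair forward for the remaining 12 months: F = S·e^((r − q)·T), (r − q) = 0.0531 − 0.0485 = 0.0046
F = 227.33 · e^(0.0046 × 12/12) = 227.33 × 1.004611 = 228.3782
Value of long forward = (F − K)·e^(−rT) = (228.3782 − 237.02) · e^(−0.0531·12/12)
= -8.6418 × 0.948285 = -8.19
Short position value = −(long value) = S$8.19

S$8.19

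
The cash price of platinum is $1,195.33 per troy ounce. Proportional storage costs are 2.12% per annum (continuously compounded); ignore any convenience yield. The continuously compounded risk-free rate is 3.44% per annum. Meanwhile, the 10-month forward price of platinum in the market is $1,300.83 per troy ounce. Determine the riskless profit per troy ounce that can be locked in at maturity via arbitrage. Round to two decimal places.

Fair forward: F* = S·e^(carry·T), with carry = (r + u) = 0.0344 + 0.0212 = 0.0556
F* = 1195.33 · e^(0.0556 × 10/12) = 1195.33 · e^0.04633333 = 1195.33 × 1.04742349 = $1252.0167
Market $1300.83 > fair $1252.0167: forward overpriced → cash-and-carry (buy spot, short the forward).
At maturity, profit = |F_mkt − F*| = |1300.83 − 1252.0167| = $48.81 per troy ounce

$48.81 per troy ounce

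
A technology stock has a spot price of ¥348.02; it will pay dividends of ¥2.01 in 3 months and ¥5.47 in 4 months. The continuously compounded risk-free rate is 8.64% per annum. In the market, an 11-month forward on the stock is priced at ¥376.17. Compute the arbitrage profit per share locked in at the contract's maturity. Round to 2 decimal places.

¥7.35 per share

PV(dividends) I = 2.01·e^(−0.0864·3/12) + 5.47·e^(−0.0864·4/12) = 7.2818
Fair forward F* = (S − I)·e^(rT) = (348.02 − 7.2818)·e^0.079200 = 340.7382 × 1.082421 = 368.8222
Market ¥376.17 > fair 368.8222: forward overpriced → cash-and-carry (borrow at r, buy the stock and collect the dividends, short the forward).
Profit at T = |F_mkt − F*| = |376.17 − 368.8222| = ¥7.35 per share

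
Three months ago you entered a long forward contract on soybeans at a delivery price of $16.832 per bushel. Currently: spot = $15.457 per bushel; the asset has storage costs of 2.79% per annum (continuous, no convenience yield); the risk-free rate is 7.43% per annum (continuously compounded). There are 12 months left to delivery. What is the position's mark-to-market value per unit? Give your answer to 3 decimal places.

$0.268 per bushel

Current fair forward for the remaining 12 months: F = S·e^((r + u)·T), (r + u) = 0.0743 + 0.0279 = 0.1022
F = 15.457 · e^(0.1022 × 12/12) = 15.457 × 1.107605 = 17.1203
Value of long forward = (F − K)·e^(−rT) = (17.1203 − 16.832) · e^(−0.0743·12/12)
= 0.2883 × 0.928393 = 0.268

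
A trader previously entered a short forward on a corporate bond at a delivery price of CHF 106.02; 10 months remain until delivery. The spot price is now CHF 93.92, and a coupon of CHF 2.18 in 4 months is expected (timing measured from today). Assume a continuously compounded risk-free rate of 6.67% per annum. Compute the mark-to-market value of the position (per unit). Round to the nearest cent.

PV(remaining coupons) I = 2.18·e^(−0.0667·4/12) = 2.1321
Current forward F = (S − I)·e^(rT) = (93.92 − 2.1321)·e^(0.0667·10/12) = 91.7879 × 1.057157 = 97.0342
Value (long) = (F − K)·e^(−rT) = (97.0342 − 106.02) × 0.945933 = -8.5000
Short position value = −(long value) = CHF 8.50

CHF 8.50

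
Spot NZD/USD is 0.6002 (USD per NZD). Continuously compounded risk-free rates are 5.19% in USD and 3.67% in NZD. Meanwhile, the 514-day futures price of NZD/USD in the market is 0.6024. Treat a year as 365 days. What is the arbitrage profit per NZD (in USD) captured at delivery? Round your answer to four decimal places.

0.0108 per NZD (in USD)

Fair futures: F* = S·e^(carry·T), with carry = (r_USD − r_NZD) = 0.0519 − 0.0367 = 0.0152
F* = 0.6002 · e^(0.0152 × 514/365) = 0.6002 · e^0.021405 = 0.6002 × 1.021636 = 0.6132
Market 0.6024 < fair 0.6132: forward underpriced → reverse cash-and-carry (short spot, go long the forward).
At maturity, profit = |F_mkt − F*| = |0.6024 − 0.6132| = 0.0108 per NZD (in USD)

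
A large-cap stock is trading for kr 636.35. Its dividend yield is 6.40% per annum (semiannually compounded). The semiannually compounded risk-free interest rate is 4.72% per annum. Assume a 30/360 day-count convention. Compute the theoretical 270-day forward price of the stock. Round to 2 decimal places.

kr 628.60

F = S · (1+r/2)^(2T) / (1+q/2)^(2T)
= 636.35 × 1.035608 / 1.048382 = 636.35 × 0.987816
F = kr 628.60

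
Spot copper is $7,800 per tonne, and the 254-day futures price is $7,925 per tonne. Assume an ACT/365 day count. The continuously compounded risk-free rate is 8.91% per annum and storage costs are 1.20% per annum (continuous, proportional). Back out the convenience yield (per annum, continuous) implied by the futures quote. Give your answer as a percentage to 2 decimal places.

7.83%

F = S·e^((r+u−y)T) ⇒ (r+u−y) = ln(F/S)/T
ln(7925/7800) = 0.015899; /T ⇒ 0.022847
y = r + u − ln(F/S)/T = 0.0891 + 0.0120 − 0.022847 = 0.078253
y = 7.83%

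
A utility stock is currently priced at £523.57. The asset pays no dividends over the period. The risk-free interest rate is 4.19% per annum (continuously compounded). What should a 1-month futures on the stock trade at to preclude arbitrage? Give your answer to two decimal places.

£525.40

F = S·e^(rT) = 523.57 · e^(0.0419 × 1/12)
= 523.57 · e^0.003492 = 523.57 × 1.003498
F = £525.40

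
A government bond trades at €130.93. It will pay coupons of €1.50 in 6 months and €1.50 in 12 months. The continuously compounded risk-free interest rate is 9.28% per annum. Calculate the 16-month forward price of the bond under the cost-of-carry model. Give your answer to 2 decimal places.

€145.01

PV(coupons) I = 1.50·e^(−0.0928·6/12) + 1.50·e^(−0.0928·12/12)
I = 1.4320 + 1.3671 = 2.7991
F = (S − I)·e^(rT) = (130.93 − 2.7991) · e^(0.0928·16/12)
= 128.1309 · e^0.123733 = 128.1309 × 1.131714 = €145.01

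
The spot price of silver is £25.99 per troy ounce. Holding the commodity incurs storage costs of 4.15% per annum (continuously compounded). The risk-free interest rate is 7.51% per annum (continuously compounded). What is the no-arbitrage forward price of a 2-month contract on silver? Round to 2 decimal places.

£26.50 per troy ounce

Net carry = r + u − y = 0.0751 + 0.0415 − 0.0000 = 0.1166
F = S·e^((r+u−y)T) = 25.99 · e^(0.1166 × 2/12) = 25.99 · e^0.019433
= 25.99 × 1.019623 = £26.50 per troy ounce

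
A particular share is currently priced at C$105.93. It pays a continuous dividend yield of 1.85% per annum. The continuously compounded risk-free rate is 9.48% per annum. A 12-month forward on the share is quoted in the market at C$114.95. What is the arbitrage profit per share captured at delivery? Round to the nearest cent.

Fair forward: F* = S·e^(carry·T), with carry = (r − q) = 0.0948 − 0.0185 = 0.0763
F* = 105.93 · e^(0.0763 × 12/12) = 105.93 · e^0.076300 = 105.93 × 1.079286 = C$114.3288
Market C$114.95 > fair C$114.3288: forward overpriced → cash-and-carry (buy spot, short the forward).
At maturity, profit = |F_mkt − F*| = |114.95 − 114.3288| = C$0.62 per share

C$0.62 per share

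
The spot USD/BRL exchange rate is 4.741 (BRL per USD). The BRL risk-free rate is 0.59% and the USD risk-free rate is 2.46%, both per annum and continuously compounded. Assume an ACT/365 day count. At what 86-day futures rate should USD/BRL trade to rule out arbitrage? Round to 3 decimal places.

F = S·e^((r_BRL − r_USD)T) = 4.741 · e^((0.0059 − 0.0246) × 86/365)
= 4.741 · e^-0.004406 = 4.741 × 0.995604
F = 4.720 BRL per USD

4.720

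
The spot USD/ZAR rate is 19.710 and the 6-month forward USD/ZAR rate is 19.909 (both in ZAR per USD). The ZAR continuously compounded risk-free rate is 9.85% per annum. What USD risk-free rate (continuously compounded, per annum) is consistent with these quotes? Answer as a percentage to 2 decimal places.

7.84%

F = S·e^((r_ZAR − r_USD)T) ⇒ r_USD = r_ZAR − ln(F/S)/T
ln(19.909/19.710) = 0.010046; /(6/12) = 0.020092
r_USD = 0.0985 − 0.020092 = 0.078408
r_USD = 7.84%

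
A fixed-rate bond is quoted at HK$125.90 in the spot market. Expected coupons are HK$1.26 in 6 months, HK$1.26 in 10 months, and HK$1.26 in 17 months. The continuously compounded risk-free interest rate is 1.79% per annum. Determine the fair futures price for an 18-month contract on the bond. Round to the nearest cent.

HK$125.51

PV(coupons) I = 1.26·e^(−0.0179·6/12) + 1.26·e^(−0.0179·10/12) + 1.26·e^(−0.0179·17/12)
I = 1.2488 + 1.2413 + 1.2285 = 3.7186
F = (S − I)·e^(rT) = (125.90 − 3.7186) · e^(0.0179·18/12)
= 122.1814 · e^0.026850 = 122.1814 × 1.027214 = HK$125.51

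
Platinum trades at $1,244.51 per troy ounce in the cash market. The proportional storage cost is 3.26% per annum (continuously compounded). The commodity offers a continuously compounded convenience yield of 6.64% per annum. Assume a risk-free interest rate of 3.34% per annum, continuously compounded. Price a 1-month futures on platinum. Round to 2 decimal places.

$1,244.47 per troy ounce

Net carry = r + u − y = 0.0334 + 0.0326 − 0.0664 = -0.0004
F = S·e^((r+u−y)T) = 1244.51 · e^(-0.0004 × 1/12) = 1244.51 · e^-0.00003333
= 1244.51 × 0.99996667 = $1,244.47 per troy ounce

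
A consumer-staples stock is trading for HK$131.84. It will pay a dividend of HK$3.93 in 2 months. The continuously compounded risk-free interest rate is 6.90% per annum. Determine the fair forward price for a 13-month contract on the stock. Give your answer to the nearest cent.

PV(dividends) I = 3.93·e^(−0.0690·2/12)
I = 3.8851
F = (S − I)·e^(rT) = (131.84 − 3.8851) · e^(0.0690·13/12)
= 127.9549 · e^0.074750 = 127.9549 × 1.077615 = HK$137.89

HK$137.89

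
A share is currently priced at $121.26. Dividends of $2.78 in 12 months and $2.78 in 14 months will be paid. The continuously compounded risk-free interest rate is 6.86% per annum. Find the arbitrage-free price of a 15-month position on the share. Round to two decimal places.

$126.49

PV(dividends) I = 2.78·e^(−0.0686·12/12) + 2.78·e^(−0.0686·14/12)
I = 2.5957 + 2.5662 = 5.1619
F = (S − I)·e^(rT) = (121.26 − 5.1619) · e^(0.0686·15/12)
= 116.0981 · e^0.085750 = 116.0981 × 1.089534 = $126.49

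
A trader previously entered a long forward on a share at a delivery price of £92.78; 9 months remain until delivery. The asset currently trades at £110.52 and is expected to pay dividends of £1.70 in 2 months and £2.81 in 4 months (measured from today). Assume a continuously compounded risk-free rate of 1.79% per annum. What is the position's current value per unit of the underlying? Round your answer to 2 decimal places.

£14.49

PV(remaining dividends) I = 1.70·e^(−0.0179·2/12) + 2.81·e^(−0.0179·4/12) = 4.4882
Current forward F = (S − I)·e^(rT) = (110.52 − 4.4882)·e^(0.0179·9/12) = 106.0318 × 1.013516 = 107.4649
Value (long) = (F − K)·e^(−rT) = (107.4649 − 92.78) × 0.986665 = 14.4891
Value = £14.49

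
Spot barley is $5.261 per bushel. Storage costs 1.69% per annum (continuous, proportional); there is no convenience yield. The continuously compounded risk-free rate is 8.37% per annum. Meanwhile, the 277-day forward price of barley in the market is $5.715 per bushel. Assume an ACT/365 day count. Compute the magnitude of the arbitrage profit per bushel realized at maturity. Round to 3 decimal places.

Fair forward: F* = S·e^(carry·T), with carry = (r + u) = 0.0837 + 0.0169 = 0.1006
F* = 5.261 · e^(0.1006 × 277/365) = 5.261 · e^0.076346 = 5.261 × 1.079336 = $5.6784
Market $5.715 > fair $5.6784: forward overpriced → cash-and-carry (buy spot, short the forward).
At maturity, profit = |F_mkt − F*| = |5.715 − 5.6784| = $0.037 per bushel

$0.037 per bushel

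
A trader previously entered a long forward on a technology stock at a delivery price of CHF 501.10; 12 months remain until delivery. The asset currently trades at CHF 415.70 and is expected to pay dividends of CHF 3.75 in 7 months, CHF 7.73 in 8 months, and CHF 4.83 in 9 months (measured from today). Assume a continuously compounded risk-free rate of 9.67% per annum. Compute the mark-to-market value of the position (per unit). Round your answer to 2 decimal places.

PV(remaining dividends) I = 3.75·e^(−0.0967·7/12) + 7.73·e^(−0.0967·8/12) + 4.83·e^(−0.0967·9/12) = 15.2838
Current forward F = (S − I)·e^(rT) = (415.70 − 15.2838)·e^(0.0967·12/12) = 400.4162 × 1.101530 = 441.0705
Value (long) = (F − K)·e^(−rT) = (441.0705 − 501.10) × 0.907828 = -54.4965
Value = -CHF 54.50

-CHF 54.50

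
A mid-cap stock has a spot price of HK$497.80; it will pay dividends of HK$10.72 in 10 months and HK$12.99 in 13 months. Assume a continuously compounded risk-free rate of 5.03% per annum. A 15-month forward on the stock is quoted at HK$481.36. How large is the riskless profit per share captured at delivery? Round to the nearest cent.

HK$24.70 per share

PV(dividends) I = 10.72·e^(−0.0503·10/12) + 12.99·e^(−0.0503·13/12) = 22.5810
Fair forward F* = (S − I)·e^(rT) = (497.80 − 22.5810)·e^0.062875 = 475.2190 × 1.064894 = 506.0579
Market HK$481.36 < fair 506.0579: forward underpriced → reverse cash-and-carry (short the stock, invest proceeds at r, pay the dividends, go long the forward).
Profit at T = |F_mkt − F*| = |481.36 − 506.0579| = HK$24.70 per share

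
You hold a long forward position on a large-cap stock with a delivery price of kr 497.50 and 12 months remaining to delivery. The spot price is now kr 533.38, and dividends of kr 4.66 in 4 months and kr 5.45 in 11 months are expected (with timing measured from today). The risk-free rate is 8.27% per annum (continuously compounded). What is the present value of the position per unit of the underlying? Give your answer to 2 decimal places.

kr 65.78

PV(remaining dividends) I = 4.66·e^(−0.0827·4/12) + 5.45·e^(−0.0827·11/12) = 9.5854
Current forward F = (S − I)·e^(rT) = (533.38 − 9.5854)·e^(0.0827·12/12) = 523.7946 × 1.086216 = 568.9541
Value (long) = (F − K)·e^(−rT) = (568.9541 − 497.50) × 0.920627 = 65.7826
Value = kr 65.78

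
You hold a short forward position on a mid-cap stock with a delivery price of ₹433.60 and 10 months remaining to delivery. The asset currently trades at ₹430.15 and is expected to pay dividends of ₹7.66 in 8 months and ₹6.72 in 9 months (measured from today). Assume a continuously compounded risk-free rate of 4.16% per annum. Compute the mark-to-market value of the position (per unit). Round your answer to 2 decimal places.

₹2.64

PV(remaining dividends) I = 7.66·e^(−0.0416·8/12) + 6.72·e^(−0.0416·9/12) = 13.9641
Current forward F = (S − I)·e^(rT) = (430.15 − 13.9641)·e^(0.0416·10/12) = 416.1859 × 1.035275 = 430.8669
Value (long) = (F − K)·e^(−rT) = (430.8669 − 433.60) × 0.965927 = -2.6400
Short position value = −(long value) = ₹2.64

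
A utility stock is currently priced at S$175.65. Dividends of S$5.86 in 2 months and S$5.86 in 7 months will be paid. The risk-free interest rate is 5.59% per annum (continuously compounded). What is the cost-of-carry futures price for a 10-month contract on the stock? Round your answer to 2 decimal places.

S$172.00

PV(dividends) I = 5.86·e^(−0.0559·2/12) + 5.86·e^(−0.0559·7/12)
I = 5.8057 + 5.6720 = 11.4777
F = (S − I)·e^(rT) = (175.65 − 11.4777) · e^(0.0559·10/12)
= 164.1723 · e^0.046583 = 164.1723 × 1.047685 = S$172.00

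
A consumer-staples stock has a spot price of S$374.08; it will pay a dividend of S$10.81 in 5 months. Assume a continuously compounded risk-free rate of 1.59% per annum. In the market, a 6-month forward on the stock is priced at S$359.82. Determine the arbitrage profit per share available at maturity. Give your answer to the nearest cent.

S$6.42 per share

PV(dividends) I = 10.81·e^(−0.0159·5/12) = 10.7386
Fair forward F* = (S − I)·e^(rT) = (374.08 − 10.7386)·e^0.007950 = 363.3414 × 1.007982 = 366.2416
Market S$359.82 < fair 366.2416: forward underpriced → reverse cash-and-carry (short the stock, invest proceeds at r, pay the dividends, go long the forward).
Profit at T = |F_mkt − F*| = |359.82 − 366.2416| = S$6.42 per share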